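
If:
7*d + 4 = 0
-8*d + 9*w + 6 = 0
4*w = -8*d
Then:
No Solution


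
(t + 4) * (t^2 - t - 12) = t^3 + 3*t^2 - 16*t - 48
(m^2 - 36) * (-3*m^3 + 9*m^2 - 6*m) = -3*m^5 + 9*m^4 + 102*m^3 - 324*m^2 + 216*m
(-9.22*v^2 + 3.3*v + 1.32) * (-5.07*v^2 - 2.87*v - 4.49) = 46.7454*v^4 + 9.7304*v^3 + 25.2344*v^2 - 18.6054*v - 5.9268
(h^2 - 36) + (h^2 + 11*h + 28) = 2*h^2 + 11*h - 8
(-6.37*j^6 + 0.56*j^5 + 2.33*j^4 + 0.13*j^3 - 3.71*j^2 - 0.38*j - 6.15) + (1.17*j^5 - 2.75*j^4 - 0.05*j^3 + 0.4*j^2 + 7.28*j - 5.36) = -6.37*j^6 + 1.73*j^5 - 0.42*j^4 + 0.08*j^3 - 3.31*j^2 + 6.9*j - 11.51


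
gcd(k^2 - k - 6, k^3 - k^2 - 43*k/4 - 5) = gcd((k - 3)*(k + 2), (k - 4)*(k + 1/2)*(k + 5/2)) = 1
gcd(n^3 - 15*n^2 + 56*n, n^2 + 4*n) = n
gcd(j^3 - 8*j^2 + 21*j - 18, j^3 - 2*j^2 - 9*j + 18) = j^2 - 5*j + 6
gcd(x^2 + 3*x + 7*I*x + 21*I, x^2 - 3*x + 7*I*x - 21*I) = x + 7*I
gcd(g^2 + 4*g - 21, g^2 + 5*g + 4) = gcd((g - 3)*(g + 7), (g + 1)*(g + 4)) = 1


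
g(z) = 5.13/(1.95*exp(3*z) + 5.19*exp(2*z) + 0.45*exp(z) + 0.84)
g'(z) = 5.13*(-5.85*exp(3*z) - 10.38*exp(2*z) - 0.45*exp(z))/(1.95*exp(3*z) + 5.19*exp(2*z) + 0.45*exp(z) + 0.84)^2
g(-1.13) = 3.22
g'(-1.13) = -2.88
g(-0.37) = 1.20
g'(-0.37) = -2.02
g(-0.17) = 0.84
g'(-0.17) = -1.56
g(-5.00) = 6.08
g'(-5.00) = -0.03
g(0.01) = 0.60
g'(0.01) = -1.18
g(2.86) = 0.00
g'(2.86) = -0.00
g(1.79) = 0.01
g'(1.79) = -0.02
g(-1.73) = 4.69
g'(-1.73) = -1.88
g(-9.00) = 6.11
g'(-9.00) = 0.00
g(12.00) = 0.00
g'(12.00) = 0.00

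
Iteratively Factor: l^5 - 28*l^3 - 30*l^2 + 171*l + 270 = (l + 2)*(l^4 - 2*l^3 - 24*l^2 + 18*l + 135) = (l + 2)*(l + 3)*(l^3 - 5*l^2 - 9*l + 45) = (l + 2)*(l + 3)^2*(l^2 - 8*l + 15) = (l - 5)*(l + 2)*(l + 3)^2*(l - 3)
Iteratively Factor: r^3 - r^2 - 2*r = (r + 1)*(r^2 - 2*r) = (r - 2)*(r + 1)*(r)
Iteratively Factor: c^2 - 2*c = (c)*(c - 2)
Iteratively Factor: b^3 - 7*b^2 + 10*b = (b)*(b^2 - 7*b + 10) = b*(b - 5)*(b - 2)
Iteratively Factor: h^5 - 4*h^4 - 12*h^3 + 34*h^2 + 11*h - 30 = (h - 2)*(h^4 - 2*h^3 - 16*h^2 + 2*h + 15) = (h - 2)*(h + 3)*(h^3 - 5*h^2 - h + 5) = (h - 2)*(h + 1)*(h + 3)*(h^2 - 6*h + 5) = (h - 2)*(h - 1)*(h + 1)*(h + 3)*(h - 5)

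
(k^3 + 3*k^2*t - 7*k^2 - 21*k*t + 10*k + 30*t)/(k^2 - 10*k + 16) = (k^2 + 3*k*t - 5*k - 15*t)/(k - 8)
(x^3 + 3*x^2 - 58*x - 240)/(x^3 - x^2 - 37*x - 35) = (x^2 - 2*x - 48)/(x^2 - 6*x - 7)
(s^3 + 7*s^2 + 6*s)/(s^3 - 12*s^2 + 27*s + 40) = s*(s + 6)/(s^2 - 13*s + 40)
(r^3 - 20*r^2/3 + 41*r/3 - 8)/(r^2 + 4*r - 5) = (r^2 - 17*r/3 + 8)/(r + 5)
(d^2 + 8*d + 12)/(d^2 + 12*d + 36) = (d + 2)/(d + 6)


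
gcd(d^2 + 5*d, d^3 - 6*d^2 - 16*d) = d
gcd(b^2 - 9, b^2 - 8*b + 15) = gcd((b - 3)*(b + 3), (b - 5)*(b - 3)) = b - 3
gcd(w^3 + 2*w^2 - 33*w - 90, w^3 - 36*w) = w - 6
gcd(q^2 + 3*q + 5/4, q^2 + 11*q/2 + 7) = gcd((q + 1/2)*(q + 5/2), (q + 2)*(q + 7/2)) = 1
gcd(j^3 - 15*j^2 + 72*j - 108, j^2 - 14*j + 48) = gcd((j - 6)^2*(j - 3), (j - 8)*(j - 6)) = j - 6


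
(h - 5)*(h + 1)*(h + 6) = h^3 + 2*h^2 - 29*h - 30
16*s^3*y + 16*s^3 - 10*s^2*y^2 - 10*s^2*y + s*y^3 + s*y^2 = (-8*s + y)*(-2*s + y)*(s*y + s)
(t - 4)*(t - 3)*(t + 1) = t^3 - 6*t^2 + 5*t + 12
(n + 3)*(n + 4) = n^2 + 7*n + 12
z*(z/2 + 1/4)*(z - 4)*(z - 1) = z^4/2 - 9*z^3/4 + 3*z^2/4 + z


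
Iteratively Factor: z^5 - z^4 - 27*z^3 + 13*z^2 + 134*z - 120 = (z - 5)*(z^4 + 4*z^3 - 7*z^2 - 22*z + 24) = (z - 5)*(z - 1)*(z^3 + 5*z^2 - 2*z - 24) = (z - 5)*(z - 1)*(z + 3)*(z^2 + 2*z - 8) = (z - 5)*(z - 1)*(z + 3)*(z + 4)*(z - 2)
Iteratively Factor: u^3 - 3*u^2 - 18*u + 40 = (u - 2)*(u^2 - u - 20) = (u - 5)*(u - 2)*(u + 4)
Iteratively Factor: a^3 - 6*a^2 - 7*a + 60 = (a - 4)*(a^2 - 2*a - 15) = (a - 4)*(a + 3)*(a - 5)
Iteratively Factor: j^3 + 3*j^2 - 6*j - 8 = (j + 1)*(j^2 + 2*j - 8) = (j - 2)*(j + 1)*(j + 4)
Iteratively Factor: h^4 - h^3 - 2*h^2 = (h - 2)*(h^3 + h^2) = h*(h - 2)*(h^2 + h) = h*(h - 2)*(h + 1)*(h)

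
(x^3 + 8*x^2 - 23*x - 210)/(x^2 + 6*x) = x + 2 - 35/x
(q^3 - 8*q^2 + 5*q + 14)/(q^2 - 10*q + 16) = (q^2 - 6*q - 7)/(q - 8)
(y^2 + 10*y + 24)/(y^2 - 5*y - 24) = (y^2 + 10*y + 24)/(y^2 - 5*y - 24)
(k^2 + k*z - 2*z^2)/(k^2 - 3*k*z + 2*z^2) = (-k - 2*z)/(-k + 2*z)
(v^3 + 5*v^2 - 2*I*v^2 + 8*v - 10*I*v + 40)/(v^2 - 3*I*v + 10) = (v^2 + v*(5 - 4*I) - 20*I)/(v - 5*I)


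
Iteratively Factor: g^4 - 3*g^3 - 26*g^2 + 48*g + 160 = (g + 2)*(g^3 - 5*g^2 - 16*g + 80) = (g - 4)*(g + 2)*(g^2 - g - 20) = (g - 4)*(g + 2)*(g + 4)*(g - 5)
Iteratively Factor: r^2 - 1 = (r - 1)*(r + 1)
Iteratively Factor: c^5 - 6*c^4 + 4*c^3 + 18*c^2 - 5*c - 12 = (c - 4)*(c^4 - 2*c^3 - 4*c^2 + 2*c + 3) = (c - 4)*(c - 3)*(c^3 + c^2 - c - 1) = (c - 4)*(c - 3)*(c - 1)*(c^2 + 2*c + 1) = (c - 4)*(c - 3)*(c - 1)*(c + 1)*(c + 1)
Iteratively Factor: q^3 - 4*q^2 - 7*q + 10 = (q - 1)*(q^2 - 3*q - 10) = (q - 1)*(q + 2)*(q - 5)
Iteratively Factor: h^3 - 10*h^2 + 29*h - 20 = (h - 5)*(h^2 - 5*h + 4) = (h - 5)*(h - 1)*(h - 4)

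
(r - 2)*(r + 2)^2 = r^3 + 2*r^2 - 4*r - 8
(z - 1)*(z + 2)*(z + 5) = z^3 + 6*z^2 + 3*z - 10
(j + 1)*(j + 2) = j^2 + 3*j + 2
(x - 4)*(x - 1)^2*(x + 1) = x^4 - 5*x^3 + 3*x^2 + 5*x - 4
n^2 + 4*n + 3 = (n + 1)*(n + 3)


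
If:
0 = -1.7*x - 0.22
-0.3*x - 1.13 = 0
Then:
No Solution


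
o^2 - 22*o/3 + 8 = (o - 6)*(o - 4/3)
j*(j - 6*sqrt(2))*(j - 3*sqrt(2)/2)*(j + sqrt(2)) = j^4 - 13*sqrt(2)*j^3/2 + 3*j^2 + 18*sqrt(2)*j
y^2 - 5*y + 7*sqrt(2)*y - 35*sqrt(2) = (y - 5)*(y + 7*sqrt(2))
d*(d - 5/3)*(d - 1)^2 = d^4 - 11*d^3/3 + 13*d^2/3 - 5*d/3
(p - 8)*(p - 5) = p^2 - 13*p + 40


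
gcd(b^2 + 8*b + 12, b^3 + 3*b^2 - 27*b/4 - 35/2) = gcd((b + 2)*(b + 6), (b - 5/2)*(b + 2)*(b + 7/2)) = b + 2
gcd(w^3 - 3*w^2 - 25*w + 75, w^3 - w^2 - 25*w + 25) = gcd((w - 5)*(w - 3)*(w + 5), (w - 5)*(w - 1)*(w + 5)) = w^2 - 25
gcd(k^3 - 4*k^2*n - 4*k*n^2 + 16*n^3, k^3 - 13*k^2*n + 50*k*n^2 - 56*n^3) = k^2 - 6*k*n + 8*n^2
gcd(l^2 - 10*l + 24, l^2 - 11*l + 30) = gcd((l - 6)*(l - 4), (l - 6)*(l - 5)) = l - 6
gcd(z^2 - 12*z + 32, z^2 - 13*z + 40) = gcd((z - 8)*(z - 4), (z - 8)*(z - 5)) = z - 8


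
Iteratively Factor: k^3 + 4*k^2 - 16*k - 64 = (k + 4)*(k^2 - 16) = (k - 4)*(k + 4)*(k + 4)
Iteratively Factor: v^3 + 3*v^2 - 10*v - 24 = (v + 4)*(v^2 - v - 6) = (v - 3)*(v + 4)*(v + 2)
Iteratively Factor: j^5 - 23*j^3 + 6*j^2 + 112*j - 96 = (j - 4)*(j^4 + 4*j^3 - 7*j^2 - 22*j + 24) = (j - 4)*(j - 2)*(j^3 + 6*j^2 + 5*j - 12) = (j - 4)*(j - 2)*(j - 1)*(j^2 + 7*j + 12) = (j - 4)*(j - 2)*(j - 1)*(j + 3)*(j + 4)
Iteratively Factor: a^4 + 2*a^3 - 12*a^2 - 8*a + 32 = (a + 4)*(a^3 - 2*a^2 - 4*a + 8) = (a - 2)*(a + 4)*(a^2 - 4) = (a - 2)^2*(a + 4)*(a + 2)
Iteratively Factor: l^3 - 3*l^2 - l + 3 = (l - 1)*(l^2 - 2*l - 3) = (l - 3)*(l - 1)*(l + 1)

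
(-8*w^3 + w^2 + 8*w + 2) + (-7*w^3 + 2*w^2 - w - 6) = -15*w^3 + 3*w^2 + 7*w - 4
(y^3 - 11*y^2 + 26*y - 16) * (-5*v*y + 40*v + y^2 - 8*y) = -5*v*y^4 + 95*v*y^3 - 570*v*y^2 + 1120*v*y - 640*v + y^5 - 19*y^4 + 114*y^3 - 224*y^2 + 128*y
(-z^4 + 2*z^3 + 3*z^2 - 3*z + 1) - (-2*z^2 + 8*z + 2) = -z^4 + 2*z^3 + 5*z^2 - 11*z - 1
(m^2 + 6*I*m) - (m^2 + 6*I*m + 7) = -7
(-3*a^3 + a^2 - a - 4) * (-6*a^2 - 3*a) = 18*a^5 + 3*a^4 + 3*a^3 + 27*a^2 + 12*a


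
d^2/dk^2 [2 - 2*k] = 0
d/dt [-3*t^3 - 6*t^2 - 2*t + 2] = -9*t^2 - 12*t - 2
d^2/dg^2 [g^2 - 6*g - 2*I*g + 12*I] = 2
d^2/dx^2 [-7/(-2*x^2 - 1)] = 28*(6*x^2 - 1)/(2*x^2 + 1)^3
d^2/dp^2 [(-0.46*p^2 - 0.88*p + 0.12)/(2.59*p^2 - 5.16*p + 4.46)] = (-24.101504*p^3 + 36.711696*p^2 + 51.369024*p - 55.1864)/(17.373979*p^6 - 103.841388*p^5 + 296.63529*p^4 - 495.01944*p^3 + 510.80826*p^2 - 307.921968*p + 88.716536)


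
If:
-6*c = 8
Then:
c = -4/3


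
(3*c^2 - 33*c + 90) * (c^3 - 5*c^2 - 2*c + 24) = 3*c^5 - 48*c^4 + 249*c^3 - 312*c^2 - 972*c + 2160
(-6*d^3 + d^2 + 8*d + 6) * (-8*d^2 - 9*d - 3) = 48*d^5 + 46*d^4 - 55*d^3 - 123*d^2 - 78*d - 18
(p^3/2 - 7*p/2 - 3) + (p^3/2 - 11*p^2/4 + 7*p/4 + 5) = p^3 - 11*p^2/4 - 7*p/4 + 2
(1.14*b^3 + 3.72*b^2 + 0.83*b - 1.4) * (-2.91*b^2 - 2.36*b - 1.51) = -3.3174*b^5 - 13.5156*b^4 - 12.9159*b^3 - 3.502*b^2 + 2.0507*b + 2.114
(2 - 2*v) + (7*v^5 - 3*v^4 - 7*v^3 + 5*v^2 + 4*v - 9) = 7*v^5 - 3*v^4 - 7*v^3 + 5*v^2 + 2*v - 7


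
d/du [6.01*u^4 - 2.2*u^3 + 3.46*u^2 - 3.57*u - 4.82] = 24.04*u^3 - 6.6*u^2 + 6.92*u - 3.57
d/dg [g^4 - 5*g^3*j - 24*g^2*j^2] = g*(4*g^2 - 15*g*j - 48*j^2)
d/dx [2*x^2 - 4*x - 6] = 4*x - 4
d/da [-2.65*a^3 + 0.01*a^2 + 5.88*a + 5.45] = -7.95*a^2 + 0.02*a + 5.88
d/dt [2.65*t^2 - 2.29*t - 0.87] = 5.3*t - 2.29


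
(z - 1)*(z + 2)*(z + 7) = z^3 + 8*z^2 + 5*z - 14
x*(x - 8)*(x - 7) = x^3 - 15*x^2 + 56*x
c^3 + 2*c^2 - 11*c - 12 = (c - 3)*(c + 1)*(c + 4)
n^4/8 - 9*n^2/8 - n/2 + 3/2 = (n/4 + 1/2)*(n/2 + 1)*(n - 3)*(n - 1)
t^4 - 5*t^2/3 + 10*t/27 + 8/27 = (t - 1)*(t - 2/3)*(t + 1/3)*(t + 4/3)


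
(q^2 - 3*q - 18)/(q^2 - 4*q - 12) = (q + 3)/(q + 2)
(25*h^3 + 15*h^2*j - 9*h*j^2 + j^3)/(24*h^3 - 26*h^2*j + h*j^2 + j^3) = (25*h^3 + 15*h^2*j - 9*h*j^2 + j^3)/(24*h^3 - 26*h^2*j + h*j^2 + j^3)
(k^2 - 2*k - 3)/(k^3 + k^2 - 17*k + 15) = (k + 1)/(k^2 + 4*k - 5)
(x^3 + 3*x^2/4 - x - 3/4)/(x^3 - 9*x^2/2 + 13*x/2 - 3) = (4*x^2 + 7*x + 3)/(2*(2*x^2 - 7*x + 6))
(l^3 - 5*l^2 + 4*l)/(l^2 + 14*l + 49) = l*(l^2 - 5*l + 4)/(l^2 + 14*l + 49)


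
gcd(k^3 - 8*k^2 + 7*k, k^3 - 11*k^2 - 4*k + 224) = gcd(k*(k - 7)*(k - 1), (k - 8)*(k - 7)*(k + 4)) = k - 7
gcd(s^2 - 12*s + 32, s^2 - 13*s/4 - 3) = s - 4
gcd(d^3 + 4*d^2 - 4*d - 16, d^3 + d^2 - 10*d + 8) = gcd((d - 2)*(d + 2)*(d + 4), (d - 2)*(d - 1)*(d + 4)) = d^2 + 2*d - 8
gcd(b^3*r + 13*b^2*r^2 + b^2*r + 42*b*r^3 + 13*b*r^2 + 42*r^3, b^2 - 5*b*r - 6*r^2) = 1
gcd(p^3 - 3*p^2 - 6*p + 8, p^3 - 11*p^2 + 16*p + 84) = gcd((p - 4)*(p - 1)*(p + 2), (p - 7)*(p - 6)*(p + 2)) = p + 2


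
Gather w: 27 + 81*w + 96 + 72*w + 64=153*w + 187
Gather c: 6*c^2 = 6*c^2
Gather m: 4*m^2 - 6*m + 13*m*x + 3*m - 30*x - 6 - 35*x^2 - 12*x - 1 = 4*m^2 + m*(13*x - 3) - 35*x^2 - 42*x - 7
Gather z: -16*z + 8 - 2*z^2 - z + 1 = -2*z^2 - 17*z + 9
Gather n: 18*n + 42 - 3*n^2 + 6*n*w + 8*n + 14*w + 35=-3*n^2 + n*(6*w + 26) + 14*w + 77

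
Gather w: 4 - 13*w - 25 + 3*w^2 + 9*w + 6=3*w^2 - 4*w - 15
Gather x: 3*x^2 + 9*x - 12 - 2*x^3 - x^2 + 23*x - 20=-2*x^3 + 2*x^2 + 32*x - 32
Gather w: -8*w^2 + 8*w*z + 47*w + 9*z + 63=-8*w^2 + w*(8*z + 47) + 9*z + 63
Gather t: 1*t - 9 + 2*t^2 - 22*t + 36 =2*t^2 - 21*t + 27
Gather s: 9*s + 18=9*s + 18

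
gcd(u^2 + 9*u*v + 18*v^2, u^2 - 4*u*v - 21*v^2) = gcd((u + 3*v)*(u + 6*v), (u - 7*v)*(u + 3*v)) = u + 3*v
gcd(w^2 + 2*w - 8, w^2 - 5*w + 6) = w - 2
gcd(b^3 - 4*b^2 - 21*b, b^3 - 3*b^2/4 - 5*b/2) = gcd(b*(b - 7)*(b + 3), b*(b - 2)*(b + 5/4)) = b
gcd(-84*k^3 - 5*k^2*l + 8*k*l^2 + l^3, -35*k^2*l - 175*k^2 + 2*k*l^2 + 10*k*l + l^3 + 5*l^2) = 7*k + l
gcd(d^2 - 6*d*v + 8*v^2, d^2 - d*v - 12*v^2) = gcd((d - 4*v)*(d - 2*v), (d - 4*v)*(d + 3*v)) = -d + 4*v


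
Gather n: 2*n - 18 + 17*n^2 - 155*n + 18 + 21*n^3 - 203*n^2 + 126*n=21*n^3 - 186*n^2 - 27*n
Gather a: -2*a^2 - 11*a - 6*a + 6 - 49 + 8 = -2*a^2 - 17*a - 35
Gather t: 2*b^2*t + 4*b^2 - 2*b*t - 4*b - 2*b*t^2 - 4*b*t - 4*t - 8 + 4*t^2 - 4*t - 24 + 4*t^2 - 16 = 4*b^2 - 4*b + t^2*(8 - 2*b) + t*(2*b^2 - 6*b - 8) - 48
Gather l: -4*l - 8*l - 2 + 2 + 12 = 12 - 12*l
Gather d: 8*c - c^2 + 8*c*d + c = -c^2 + 8*c*d + 9*c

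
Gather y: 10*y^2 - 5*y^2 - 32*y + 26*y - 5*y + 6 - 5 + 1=5*y^2 - 11*y + 2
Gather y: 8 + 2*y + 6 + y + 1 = 3*y + 15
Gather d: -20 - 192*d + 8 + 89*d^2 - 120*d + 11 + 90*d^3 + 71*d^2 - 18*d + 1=90*d^3 + 160*d^2 - 330*d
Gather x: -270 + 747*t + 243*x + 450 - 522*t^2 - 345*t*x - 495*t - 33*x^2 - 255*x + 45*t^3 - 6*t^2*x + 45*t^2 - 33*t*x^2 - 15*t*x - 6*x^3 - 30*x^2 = 45*t^3 - 477*t^2 + 252*t - 6*x^3 + x^2*(-33*t - 63) + x*(-6*t^2 - 360*t - 12) + 180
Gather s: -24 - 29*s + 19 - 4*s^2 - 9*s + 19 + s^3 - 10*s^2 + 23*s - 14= s^3 - 14*s^2 - 15*s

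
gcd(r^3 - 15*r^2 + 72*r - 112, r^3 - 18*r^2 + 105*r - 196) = r^2 - 11*r + 28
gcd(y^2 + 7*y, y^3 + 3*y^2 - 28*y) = y^2 + 7*y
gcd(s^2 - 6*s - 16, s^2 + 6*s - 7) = 1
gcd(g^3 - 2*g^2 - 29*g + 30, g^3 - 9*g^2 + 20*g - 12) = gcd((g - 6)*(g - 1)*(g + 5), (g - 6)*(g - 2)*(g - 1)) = g^2 - 7*g + 6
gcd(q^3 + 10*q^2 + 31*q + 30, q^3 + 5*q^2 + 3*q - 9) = q + 3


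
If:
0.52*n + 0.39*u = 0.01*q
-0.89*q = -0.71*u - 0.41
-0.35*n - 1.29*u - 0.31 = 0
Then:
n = 0.23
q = 0.22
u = -0.30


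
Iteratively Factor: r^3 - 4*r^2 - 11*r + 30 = (r + 3)*(r^2 - 7*r + 10) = (r - 2)*(r + 3)*(r - 5)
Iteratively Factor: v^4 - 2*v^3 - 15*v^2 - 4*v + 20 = (v - 5)*(v^3 + 3*v^2 - 4) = (v - 5)*(v - 1)*(v^2 + 4*v + 4) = (v - 5)*(v - 1)*(v + 2)*(v + 2)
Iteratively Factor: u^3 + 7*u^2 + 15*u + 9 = (u + 3)*(u^2 + 4*u + 3) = (u + 3)^2*(u + 1)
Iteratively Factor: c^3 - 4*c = (c + 2)*(c^2 - 2*c) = c*(c + 2)*(c - 2)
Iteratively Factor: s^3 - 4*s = (s - 2)*(s^2 + 2*s) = (s - 2)*(s + 2)*(s)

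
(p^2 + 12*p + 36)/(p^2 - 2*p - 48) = (p + 6)/(p - 8)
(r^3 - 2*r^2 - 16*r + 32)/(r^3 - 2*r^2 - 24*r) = (r^2 - 6*r + 8)/(r*(r - 6))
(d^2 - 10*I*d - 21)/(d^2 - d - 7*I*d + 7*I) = (d - 3*I)/(d - 1)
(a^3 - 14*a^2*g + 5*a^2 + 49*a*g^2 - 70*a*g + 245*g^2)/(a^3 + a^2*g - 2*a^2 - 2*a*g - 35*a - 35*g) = (a^2 - 14*a*g + 49*g^2)/(a^2 + a*g - 7*a - 7*g)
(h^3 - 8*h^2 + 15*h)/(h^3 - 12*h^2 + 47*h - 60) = h/(h - 4)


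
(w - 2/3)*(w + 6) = w^2 + 16*w/3 - 4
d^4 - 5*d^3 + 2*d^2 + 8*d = d*(d - 4)*(d - 2)*(d + 1)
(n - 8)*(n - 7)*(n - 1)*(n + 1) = n^4 - 15*n^3 + 55*n^2 + 15*n - 56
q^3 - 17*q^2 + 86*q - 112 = (q - 8)*(q - 7)*(q - 2)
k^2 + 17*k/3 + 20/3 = (k + 5/3)*(k + 4)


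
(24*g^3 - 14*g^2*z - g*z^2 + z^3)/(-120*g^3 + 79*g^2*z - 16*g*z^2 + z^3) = (-8*g^2 + 2*g*z + z^2)/(40*g^2 - 13*g*z + z^2)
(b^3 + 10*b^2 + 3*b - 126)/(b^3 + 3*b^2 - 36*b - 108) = (b^2 + 4*b - 21)/(b^2 - 3*b - 18)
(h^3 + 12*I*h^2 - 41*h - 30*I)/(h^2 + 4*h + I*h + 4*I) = (h^2 + 11*I*h - 30)/(h + 4)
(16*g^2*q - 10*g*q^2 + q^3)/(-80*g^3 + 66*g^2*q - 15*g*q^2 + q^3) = q/(-5*g + q)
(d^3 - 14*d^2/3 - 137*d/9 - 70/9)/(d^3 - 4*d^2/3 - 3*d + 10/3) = (3*d^2 - 19*d - 14)/(3*(d^2 - 3*d + 2))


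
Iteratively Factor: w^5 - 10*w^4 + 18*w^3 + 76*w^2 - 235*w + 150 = (w - 2)*(w^4 - 8*w^3 + 2*w^2 + 80*w - 75) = (w - 5)*(w - 2)*(w^3 - 3*w^2 - 13*w + 15) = (w - 5)*(w - 2)*(w - 1)*(w^2 - 2*w - 15) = (w - 5)*(w - 2)*(w - 1)*(w + 3)*(w - 5)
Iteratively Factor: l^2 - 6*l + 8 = (l - 4)*(l - 2)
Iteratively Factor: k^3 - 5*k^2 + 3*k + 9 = (k - 3)*(k^2 - 2*k - 3) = (k - 3)*(k + 1)*(k - 3)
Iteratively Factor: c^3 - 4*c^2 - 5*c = (c + 1)*(c^2 - 5*c) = (c - 5)*(c + 1)*(c)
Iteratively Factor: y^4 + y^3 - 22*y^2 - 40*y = (y + 4)*(y^3 - 3*y^2 - 10*y) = (y + 2)*(y + 4)*(y^2 - 5*y) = (y - 5)*(y + 2)*(y + 4)*(y)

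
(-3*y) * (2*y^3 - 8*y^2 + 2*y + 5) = -6*y^4 + 24*y^3 - 6*y^2 - 15*y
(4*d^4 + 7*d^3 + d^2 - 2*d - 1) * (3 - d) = -4*d^5 + 5*d^4 + 20*d^3 + 5*d^2 - 5*d - 3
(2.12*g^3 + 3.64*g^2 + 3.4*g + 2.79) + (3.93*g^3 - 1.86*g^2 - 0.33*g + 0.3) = 6.05*g^3 + 1.78*g^2 + 3.07*g + 3.09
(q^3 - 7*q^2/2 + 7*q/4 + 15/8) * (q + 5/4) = q^4 - 9*q^3/4 - 21*q^2/8 + 65*q/16 + 75/32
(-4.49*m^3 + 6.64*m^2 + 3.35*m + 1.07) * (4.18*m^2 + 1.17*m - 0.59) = -18.7682*m^5 + 22.5019*m^4 + 24.4209*m^3 + 4.4745*m^2 - 0.7246*m - 0.6313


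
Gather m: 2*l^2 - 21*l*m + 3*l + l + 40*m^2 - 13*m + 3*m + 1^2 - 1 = 2*l^2 + 4*l + 40*m^2 + m*(-21*l - 10)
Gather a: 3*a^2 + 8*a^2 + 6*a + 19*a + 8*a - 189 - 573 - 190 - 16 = 11*a^2 + 33*a - 968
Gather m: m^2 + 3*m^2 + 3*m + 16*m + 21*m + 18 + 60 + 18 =4*m^2 + 40*m + 96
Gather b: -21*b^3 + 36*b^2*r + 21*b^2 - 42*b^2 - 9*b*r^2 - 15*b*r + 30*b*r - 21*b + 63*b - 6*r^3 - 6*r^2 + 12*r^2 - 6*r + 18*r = -21*b^3 + b^2*(36*r - 21) + b*(-9*r^2 + 15*r + 42) - 6*r^3 + 6*r^2 + 12*r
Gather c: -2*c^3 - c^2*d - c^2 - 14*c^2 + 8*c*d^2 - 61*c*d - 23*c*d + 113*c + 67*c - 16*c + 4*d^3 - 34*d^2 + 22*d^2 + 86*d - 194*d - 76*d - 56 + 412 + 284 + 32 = -2*c^3 + c^2*(-d - 15) + c*(8*d^2 - 84*d + 164) + 4*d^3 - 12*d^2 - 184*d + 672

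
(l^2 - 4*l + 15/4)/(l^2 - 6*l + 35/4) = (2*l - 3)/(2*l - 7)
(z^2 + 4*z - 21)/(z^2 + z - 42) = (z - 3)/(z - 6)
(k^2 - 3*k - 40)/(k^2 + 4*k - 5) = (k - 8)/(k - 1)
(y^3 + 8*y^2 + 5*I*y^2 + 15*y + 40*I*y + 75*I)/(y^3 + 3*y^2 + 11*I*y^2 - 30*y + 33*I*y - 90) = (y + 5)/(y + 6*I)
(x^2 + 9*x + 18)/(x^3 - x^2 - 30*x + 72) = (x + 3)/(x^2 - 7*x + 12)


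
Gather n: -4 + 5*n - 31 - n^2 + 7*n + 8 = -n^2 + 12*n - 27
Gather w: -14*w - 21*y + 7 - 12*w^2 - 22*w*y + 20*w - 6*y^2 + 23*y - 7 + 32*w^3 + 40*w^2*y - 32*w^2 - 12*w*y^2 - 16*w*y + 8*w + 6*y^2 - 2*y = 32*w^3 + w^2*(40*y - 44) + w*(-12*y^2 - 38*y + 14)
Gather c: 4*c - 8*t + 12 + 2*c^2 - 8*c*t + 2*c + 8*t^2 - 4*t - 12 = 2*c^2 + c*(6 - 8*t) + 8*t^2 - 12*t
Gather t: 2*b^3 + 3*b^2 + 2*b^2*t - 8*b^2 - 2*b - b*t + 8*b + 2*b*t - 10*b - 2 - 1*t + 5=2*b^3 - 5*b^2 - 4*b + t*(2*b^2 + b - 1) + 3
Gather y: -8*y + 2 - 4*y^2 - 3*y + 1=-4*y^2 - 11*y + 3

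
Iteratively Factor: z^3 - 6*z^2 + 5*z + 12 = (z - 3)*(z^2 - 3*z - 4) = (z - 3)*(z + 1)*(z - 4)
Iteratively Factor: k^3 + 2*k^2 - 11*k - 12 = (k + 4)*(k^2 - 2*k - 3) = (k - 3)*(k + 4)*(k + 1)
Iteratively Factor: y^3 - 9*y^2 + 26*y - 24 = (y - 2)*(y^2 - 7*y + 12) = (y - 3)*(y - 2)*(y - 4)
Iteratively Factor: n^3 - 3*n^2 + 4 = (n - 2)*(n^2 - n - 2) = (n - 2)*(n + 1)*(n - 2)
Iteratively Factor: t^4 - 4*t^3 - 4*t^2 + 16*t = (t - 4)*(t^3 - 4*t) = t*(t - 4)*(t^2 - 4) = t*(t - 4)*(t + 2)*(t - 2)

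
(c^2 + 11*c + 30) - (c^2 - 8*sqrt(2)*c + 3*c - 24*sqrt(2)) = 8*c + 8*sqrt(2)*c + 30 + 24*sqrt(2)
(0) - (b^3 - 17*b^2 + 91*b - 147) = -b^3 + 17*b^2 - 91*b + 147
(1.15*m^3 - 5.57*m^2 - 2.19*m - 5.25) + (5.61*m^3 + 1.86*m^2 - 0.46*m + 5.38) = 6.76*m^3 - 3.71*m^2 - 2.65*m + 0.13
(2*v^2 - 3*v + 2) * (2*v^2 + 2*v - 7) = 4*v^4 - 2*v^3 - 16*v^2 + 25*v - 14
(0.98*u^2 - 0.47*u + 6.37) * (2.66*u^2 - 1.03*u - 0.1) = 2.6068*u^4 - 2.2596*u^3 + 17.3303*u^2 - 6.5141*u - 0.637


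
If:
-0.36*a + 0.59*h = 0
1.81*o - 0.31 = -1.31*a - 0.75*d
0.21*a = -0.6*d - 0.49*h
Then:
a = 0.460096849254764 - 2.68637192629394*o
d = 2.27886296459342*o - 0.390302496698321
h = 0.280737060562229 - 1.63914219231495*o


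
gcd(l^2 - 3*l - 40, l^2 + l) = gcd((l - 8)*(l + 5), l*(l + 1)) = 1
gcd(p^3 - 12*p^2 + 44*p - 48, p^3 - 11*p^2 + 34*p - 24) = p^2 - 10*p + 24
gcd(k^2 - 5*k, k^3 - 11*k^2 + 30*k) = k^2 - 5*k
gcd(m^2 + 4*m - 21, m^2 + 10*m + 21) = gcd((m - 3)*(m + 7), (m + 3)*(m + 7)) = m + 7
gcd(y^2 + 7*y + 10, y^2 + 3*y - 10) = y + 5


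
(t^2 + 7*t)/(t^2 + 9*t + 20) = t*(t + 7)/(t^2 + 9*t + 20)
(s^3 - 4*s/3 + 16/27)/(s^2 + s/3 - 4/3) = (9*s^2 - 12*s + 4)/(9*(s - 1))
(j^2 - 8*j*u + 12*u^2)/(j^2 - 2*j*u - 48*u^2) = (-j^2 + 8*j*u - 12*u^2)/(-j^2 + 2*j*u + 48*u^2)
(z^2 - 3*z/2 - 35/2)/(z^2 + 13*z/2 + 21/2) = (z - 5)/(z + 3)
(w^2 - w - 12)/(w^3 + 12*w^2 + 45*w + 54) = (w - 4)/(w^2 + 9*w + 18)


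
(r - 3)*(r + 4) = r^2 + r - 12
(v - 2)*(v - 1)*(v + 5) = v^3 + 2*v^2 - 13*v + 10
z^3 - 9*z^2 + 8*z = z*(z - 8)*(z - 1)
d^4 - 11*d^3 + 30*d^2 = d^2*(d - 6)*(d - 5)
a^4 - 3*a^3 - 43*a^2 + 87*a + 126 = (a - 7)*(a - 3)*(a + 1)*(a + 6)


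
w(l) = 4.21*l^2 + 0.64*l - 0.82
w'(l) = 8.42*l + 0.64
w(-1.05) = 3.15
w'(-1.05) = -8.20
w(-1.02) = 2.91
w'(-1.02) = -7.95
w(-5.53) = 124.39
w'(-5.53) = -45.92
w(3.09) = 41.36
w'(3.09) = 26.66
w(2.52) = 27.53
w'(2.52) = 21.86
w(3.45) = 51.50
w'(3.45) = 29.69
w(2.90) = 36.44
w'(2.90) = 25.06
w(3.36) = 48.86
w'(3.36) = 28.93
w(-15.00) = 936.83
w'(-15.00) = -125.66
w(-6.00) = 146.90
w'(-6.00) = -49.88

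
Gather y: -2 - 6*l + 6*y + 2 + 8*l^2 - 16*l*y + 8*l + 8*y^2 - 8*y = 8*l^2 + 2*l + 8*y^2 + y*(-16*l - 2)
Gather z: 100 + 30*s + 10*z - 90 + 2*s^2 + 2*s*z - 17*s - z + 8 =2*s^2 + 13*s + z*(2*s + 9) + 18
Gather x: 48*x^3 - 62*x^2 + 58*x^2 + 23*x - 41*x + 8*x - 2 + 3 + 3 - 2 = 48*x^3 - 4*x^2 - 10*x + 2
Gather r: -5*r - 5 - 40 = -5*r - 45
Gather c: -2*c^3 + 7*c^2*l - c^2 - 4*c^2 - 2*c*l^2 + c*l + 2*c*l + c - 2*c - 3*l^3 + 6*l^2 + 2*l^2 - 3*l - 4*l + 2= -2*c^3 + c^2*(7*l - 5) + c*(-2*l^2 + 3*l - 1) - 3*l^3 + 8*l^2 - 7*l + 2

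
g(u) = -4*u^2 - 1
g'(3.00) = -24.00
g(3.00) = -37.00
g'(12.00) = -96.00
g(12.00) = -577.00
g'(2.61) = -20.88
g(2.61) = -28.25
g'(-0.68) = 5.44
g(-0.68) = -2.85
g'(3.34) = -26.72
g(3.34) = -45.62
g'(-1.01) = 8.08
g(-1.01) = -5.08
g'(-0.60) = 4.80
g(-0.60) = -2.44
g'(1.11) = -8.88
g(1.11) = -5.93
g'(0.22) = -1.76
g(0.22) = -1.19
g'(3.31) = -26.48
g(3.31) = -44.82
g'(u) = -8*u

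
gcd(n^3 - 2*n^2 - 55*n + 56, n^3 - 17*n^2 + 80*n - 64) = n^2 - 9*n + 8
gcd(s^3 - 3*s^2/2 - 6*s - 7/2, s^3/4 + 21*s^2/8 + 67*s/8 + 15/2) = 1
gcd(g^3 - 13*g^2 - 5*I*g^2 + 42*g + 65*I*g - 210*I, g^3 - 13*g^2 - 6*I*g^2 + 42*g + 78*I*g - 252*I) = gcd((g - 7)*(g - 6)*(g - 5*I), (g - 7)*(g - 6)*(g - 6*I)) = g^2 - 13*g + 42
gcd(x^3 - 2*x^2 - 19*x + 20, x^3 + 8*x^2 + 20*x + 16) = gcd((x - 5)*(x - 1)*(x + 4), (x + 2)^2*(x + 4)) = x + 4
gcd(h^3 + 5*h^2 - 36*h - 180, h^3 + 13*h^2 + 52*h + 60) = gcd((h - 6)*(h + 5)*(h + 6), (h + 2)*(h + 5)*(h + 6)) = h^2 + 11*h + 30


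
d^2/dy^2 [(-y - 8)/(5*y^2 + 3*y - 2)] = 2*(-(y + 8)*(10*y + 3)^2 + (15*y + 43)*(5*y^2 + 3*y - 2))/(5*y^2 + 3*y - 2)^3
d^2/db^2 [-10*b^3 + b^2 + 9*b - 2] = 2 - 60*b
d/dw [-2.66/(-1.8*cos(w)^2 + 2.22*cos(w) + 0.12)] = (9.576*cos(w) - 5.9052)*sin(w)/(-1.8*cos(w)^2 + 2.22*cos(w) + 0.12)^2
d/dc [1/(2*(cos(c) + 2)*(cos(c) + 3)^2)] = (3*cos(c) + 7)*sin(c)/(2*(cos(c) + 2)^2*(cos(c) + 3)^3)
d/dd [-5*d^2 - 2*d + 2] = -10*d - 2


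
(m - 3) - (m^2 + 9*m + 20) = -m^2 - 8*m - 23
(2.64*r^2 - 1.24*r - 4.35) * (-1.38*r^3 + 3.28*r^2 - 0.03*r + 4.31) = -3.6432*r^5 + 10.3704*r^4 + 1.8566*r^3 - 2.8524*r^2 - 5.2139*r - 18.7485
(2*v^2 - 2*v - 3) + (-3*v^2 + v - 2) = -v^2 - v - 5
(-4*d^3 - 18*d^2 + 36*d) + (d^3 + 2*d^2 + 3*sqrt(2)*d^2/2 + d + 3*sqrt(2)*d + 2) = -3*d^3 - 16*d^2 + 3*sqrt(2)*d^2/2 + 3*sqrt(2)*d + 37*d + 2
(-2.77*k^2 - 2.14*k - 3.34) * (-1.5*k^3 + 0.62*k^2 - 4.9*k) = 4.155*k^5 + 1.4926*k^4 + 17.2562*k^3 + 8.4152*k^2 + 16.366*k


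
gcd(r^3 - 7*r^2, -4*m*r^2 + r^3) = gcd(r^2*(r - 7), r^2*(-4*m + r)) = r^2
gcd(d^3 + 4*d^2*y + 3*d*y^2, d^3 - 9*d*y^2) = d^2 + 3*d*y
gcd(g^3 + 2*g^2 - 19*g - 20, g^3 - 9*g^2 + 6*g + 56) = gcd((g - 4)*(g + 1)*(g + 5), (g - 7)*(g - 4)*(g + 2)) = g - 4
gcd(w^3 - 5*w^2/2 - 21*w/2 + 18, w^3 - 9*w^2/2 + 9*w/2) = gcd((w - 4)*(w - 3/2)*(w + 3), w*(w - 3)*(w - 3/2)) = w - 3/2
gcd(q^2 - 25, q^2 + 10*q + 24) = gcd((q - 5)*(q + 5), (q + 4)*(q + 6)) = 1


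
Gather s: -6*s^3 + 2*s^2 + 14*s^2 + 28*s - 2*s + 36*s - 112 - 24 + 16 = -6*s^3 + 16*s^2 + 62*s - 120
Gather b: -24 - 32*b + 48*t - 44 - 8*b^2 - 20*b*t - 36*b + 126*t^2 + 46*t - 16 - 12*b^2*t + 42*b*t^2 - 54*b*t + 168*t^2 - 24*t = b^2*(-12*t - 8) + b*(42*t^2 - 74*t - 68) + 294*t^2 + 70*t - 84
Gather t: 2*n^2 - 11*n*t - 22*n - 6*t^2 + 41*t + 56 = 2*n^2 - 22*n - 6*t^2 + t*(41 - 11*n) + 56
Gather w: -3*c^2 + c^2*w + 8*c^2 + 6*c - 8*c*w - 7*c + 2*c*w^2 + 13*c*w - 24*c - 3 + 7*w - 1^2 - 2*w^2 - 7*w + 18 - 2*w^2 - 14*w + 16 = 5*c^2 - 25*c + w^2*(2*c - 4) + w*(c^2 + 5*c - 14) + 30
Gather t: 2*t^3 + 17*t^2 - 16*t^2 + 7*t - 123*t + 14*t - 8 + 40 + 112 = 2*t^3 + t^2 - 102*t + 144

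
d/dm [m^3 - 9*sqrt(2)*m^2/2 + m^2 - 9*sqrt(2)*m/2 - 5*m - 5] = 3*m^2 - 9*sqrt(2)*m + 2*m - 9*sqrt(2)/2 - 5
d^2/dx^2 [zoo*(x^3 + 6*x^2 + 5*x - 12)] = zoo*(x + 2)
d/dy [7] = 0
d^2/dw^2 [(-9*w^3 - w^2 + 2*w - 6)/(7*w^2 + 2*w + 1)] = 2*(139*w^3 - 915*w^2 - 321*w + 13)/(343*w^6 + 294*w^5 + 231*w^4 + 92*w^3 + 33*w^2 + 6*w + 1)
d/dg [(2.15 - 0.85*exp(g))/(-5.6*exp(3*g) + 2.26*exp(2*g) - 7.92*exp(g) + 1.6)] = (-9.52*exp(3*g) + 38.041*exp(2*g) - 9.718*exp(g) + 15.668)*exp(g)/(31.36*exp(6*g) - 25.312*exp(5*g) + 93.8116*exp(4*g) - 53.7184*exp(3*g) + 69.9584*exp(2*g) - 25.344*exp(g) + 2.56)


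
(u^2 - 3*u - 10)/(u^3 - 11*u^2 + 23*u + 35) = (u + 2)/(u^2 - 6*u - 7)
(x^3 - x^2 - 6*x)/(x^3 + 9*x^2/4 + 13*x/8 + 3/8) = 8*x*(x^2 - x - 6)/(8*x^3 + 18*x^2 + 13*x + 3)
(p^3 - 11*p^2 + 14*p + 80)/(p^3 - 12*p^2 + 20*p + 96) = (p - 5)/(p - 6)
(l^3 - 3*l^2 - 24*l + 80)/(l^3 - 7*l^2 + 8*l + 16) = (l + 5)/(l + 1)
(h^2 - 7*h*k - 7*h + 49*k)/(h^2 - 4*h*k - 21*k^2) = (h - 7)/(h + 3*k)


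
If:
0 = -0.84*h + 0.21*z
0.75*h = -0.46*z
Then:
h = 0.00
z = 0.00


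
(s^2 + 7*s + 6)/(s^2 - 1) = (s + 6)/(s - 1)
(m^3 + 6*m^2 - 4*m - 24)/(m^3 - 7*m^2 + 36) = (m^2 + 4*m - 12)/(m^2 - 9*m + 18)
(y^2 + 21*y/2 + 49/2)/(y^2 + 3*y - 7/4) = 2*(y + 7)/(2*y - 1)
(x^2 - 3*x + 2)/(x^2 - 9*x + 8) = (x - 2)/(x - 8)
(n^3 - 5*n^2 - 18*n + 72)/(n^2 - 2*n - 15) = (-n^3 + 5*n^2 + 18*n - 72)/(-n^2 + 2*n + 15)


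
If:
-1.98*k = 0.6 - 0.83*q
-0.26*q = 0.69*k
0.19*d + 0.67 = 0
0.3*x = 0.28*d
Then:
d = -3.53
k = -0.14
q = 0.38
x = -3.29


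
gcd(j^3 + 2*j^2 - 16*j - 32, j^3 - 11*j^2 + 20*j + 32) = j - 4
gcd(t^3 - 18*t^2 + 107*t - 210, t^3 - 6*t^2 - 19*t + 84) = t - 7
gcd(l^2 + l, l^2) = l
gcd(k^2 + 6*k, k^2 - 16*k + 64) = 1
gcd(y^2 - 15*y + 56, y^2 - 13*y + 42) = y - 7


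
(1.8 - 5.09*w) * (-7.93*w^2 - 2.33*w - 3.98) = 40.3637*w^3 - 2.4143*w^2 + 16.0642*w - 7.164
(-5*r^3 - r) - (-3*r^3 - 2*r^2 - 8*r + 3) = -2*r^3 + 2*r^2 + 7*r - 3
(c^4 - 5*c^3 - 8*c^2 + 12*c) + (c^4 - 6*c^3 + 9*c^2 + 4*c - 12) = 2*c^4 - 11*c^3 + c^2 + 16*c - 12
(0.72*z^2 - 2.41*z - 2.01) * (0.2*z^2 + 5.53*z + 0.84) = 0.144*z^4 + 3.4996*z^3 - 13.1245*z^2 - 13.1397*z - 1.6884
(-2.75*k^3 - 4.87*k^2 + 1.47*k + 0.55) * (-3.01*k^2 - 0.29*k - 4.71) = 8.2775*k^5 + 15.4562*k^4 + 9.9401*k^3 + 20.8559*k^2 - 7.0832*k - 2.5905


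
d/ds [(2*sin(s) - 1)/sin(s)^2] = 2*(1 - sin(s))*cos(s)/sin(s)^3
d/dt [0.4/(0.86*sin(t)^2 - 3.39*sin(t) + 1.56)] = (1.356 - 0.688*sin(t))*cos(t)/(0.86*sin(t)^2 - 3.39*sin(t) + 1.56)^2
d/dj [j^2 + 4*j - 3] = 2*j + 4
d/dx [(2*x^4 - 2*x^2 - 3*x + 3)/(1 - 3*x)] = 2*(-9*x^4 + 4*x^3 + 3*x^2 - 2*x + 3)/(9*x^2 - 6*x + 1)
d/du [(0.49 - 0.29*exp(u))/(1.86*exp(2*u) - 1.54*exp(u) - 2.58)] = (0.5394*exp(2*u) - 1.8228*exp(u) + 1.5028)*exp(u)/(3.4596*exp(4*u) - 5.7288*exp(3*u) - 7.226*exp(2*u) + 7.9464*exp(u) + 6.6564)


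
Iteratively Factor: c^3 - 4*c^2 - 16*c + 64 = (c + 4)*(c^2 - 8*c + 16) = (c - 4)*(c + 4)*(c - 4)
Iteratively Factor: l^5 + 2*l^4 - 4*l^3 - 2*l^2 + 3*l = (l - 1)*(l^4 + 3*l^3 - l^2 - 3*l) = (l - 1)*(l + 3)*(l^3 - l) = (l - 1)*(l + 1)*(l + 3)*(l^2 - l) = l*(l - 1)*(l + 1)*(l + 3)*(l - 1)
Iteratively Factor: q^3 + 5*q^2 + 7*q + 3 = (q + 1)*(q^2 + 4*q + 3) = (q + 1)^2*(q + 3)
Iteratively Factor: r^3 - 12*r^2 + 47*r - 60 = (r - 3)*(r^2 - 9*r + 20) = (r - 4)*(r - 3)*(r - 5)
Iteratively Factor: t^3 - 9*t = (t)*(t^2 - 9) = t*(t + 3)*(t - 3)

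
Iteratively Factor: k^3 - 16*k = (k - 4)*(k^2 + 4*k) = (k - 4)*(k + 4)*(k)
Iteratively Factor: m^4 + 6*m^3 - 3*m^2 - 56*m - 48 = (m + 1)*(m^3 + 5*m^2 - 8*m - 48) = (m + 1)*(m + 4)*(m^2 + m - 12) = (m - 3)*(m + 1)*(m + 4)*(m + 4)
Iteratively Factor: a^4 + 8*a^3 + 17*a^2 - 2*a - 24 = (a + 3)*(a^3 + 5*a^2 + 2*a - 8) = (a + 2)*(a + 3)*(a^2 + 3*a - 4) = (a + 2)*(a + 3)*(a + 4)*(a - 1)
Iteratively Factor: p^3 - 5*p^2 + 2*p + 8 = (p + 1)*(p^2 - 6*p + 8) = (p - 2)*(p + 1)*(p - 4)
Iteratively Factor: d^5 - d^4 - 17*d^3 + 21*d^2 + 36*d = (d - 3)*(d^4 + 2*d^3 - 11*d^2 - 12*d) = (d - 3)^2*(d^3 + 5*d^2 + 4*d) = (d - 3)^2*(d + 4)*(d^2 + d) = (d - 3)^2*(d + 1)*(d + 4)*(d)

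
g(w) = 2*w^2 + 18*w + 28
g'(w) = 4*w + 18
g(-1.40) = 6.72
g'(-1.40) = 12.40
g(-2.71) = -6.09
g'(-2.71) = 7.16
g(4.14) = 136.80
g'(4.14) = 34.56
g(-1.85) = 1.54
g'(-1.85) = 10.60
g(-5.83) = -8.96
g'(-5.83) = -5.32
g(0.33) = 34.16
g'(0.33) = 19.32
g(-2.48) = -4.34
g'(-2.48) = 8.08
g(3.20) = 106.08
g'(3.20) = 30.80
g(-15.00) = 208.00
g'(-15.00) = -42.00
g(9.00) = 352.00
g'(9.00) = 54.00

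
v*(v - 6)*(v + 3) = v^3 - 3*v^2 - 18*v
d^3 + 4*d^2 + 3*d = d*(d + 1)*(d + 3)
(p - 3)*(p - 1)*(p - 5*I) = p^3 - 4*p^2 - 5*I*p^2 + 3*p + 20*I*p - 15*I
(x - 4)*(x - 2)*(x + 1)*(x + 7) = x^4 + 2*x^3 - 33*x^2 + 22*x + 56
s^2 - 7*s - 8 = (s - 8)*(s + 1)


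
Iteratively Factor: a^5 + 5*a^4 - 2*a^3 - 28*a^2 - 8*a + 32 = (a + 2)*(a^4 + 3*a^3 - 8*a^2 - 12*a + 16) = (a - 1)*(a + 2)*(a^3 + 4*a^2 - 4*a - 16) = (a - 1)*(a + 2)*(a + 4)*(a^2 - 4) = (a - 1)*(a + 2)^2*(a + 4)*(a - 2)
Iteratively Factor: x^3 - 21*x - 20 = (x + 1)*(x^2 - x - 20) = (x - 5)*(x + 1)*(x + 4)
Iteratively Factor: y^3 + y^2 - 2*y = (y - 1)*(y^2 + 2*y) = (y - 1)*(y + 2)*(y)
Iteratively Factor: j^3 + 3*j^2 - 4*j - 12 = (j + 3)*(j^2 - 4) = (j - 2)*(j + 3)*(j + 2)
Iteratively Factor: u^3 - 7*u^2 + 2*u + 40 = (u - 4)*(u^2 - 3*u - 10) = (u - 4)*(u + 2)*(u - 5)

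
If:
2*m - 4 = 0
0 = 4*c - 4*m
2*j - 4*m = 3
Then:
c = 2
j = 11/2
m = 2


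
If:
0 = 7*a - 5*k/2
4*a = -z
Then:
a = -z/4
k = -7*z/10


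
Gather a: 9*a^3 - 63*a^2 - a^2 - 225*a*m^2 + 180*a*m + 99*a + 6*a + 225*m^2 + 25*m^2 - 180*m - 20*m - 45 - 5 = 9*a^3 - 64*a^2 + a*(-225*m^2 + 180*m + 105) + 250*m^2 - 200*m - 50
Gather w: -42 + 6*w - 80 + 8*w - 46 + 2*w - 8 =16*w - 176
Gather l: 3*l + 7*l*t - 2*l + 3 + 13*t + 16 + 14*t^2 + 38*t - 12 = l*(7*t + 1) + 14*t^2 + 51*t + 7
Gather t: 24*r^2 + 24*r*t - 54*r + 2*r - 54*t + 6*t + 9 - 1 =24*r^2 - 52*r + t*(24*r - 48) + 8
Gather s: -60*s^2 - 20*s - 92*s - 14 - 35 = -60*s^2 - 112*s - 49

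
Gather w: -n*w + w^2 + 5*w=w^2 + w*(5 - n)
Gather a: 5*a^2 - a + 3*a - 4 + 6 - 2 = 5*a^2 + 2*a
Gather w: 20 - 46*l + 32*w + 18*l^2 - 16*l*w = 18*l^2 - 46*l + w*(32 - 16*l) + 20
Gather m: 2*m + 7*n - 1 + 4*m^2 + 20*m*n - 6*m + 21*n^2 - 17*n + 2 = 4*m^2 + m*(20*n - 4) + 21*n^2 - 10*n + 1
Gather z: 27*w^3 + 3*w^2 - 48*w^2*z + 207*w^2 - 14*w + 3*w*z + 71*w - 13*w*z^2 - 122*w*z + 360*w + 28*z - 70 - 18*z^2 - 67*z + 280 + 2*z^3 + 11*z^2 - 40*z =27*w^3 + 210*w^2 + 417*w + 2*z^3 + z^2*(-13*w - 7) + z*(-48*w^2 - 119*w - 79) + 210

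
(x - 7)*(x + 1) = x^2 - 6*x - 7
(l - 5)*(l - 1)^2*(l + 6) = l^4 - l^3 - 31*l^2 + 61*l - 30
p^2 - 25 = (p - 5)*(p + 5)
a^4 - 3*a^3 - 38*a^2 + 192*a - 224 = (a - 4)^2*(a - 2)*(a + 7)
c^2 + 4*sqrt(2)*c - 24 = (c - 2*sqrt(2))*(c + 6*sqrt(2))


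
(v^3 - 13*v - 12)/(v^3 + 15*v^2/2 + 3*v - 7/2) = 2*(v^2 - v - 12)/(2*v^2 + 13*v - 7)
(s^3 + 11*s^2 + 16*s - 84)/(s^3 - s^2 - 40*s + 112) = (s^2 + 4*s - 12)/(s^2 - 8*s + 16)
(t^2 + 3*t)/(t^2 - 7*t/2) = 2*(t + 3)/(2*t - 7)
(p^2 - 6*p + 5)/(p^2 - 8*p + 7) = (p - 5)/(p - 7)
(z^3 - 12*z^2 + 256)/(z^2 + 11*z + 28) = (z^2 - 16*z + 64)/(z + 7)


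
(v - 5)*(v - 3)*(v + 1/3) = v^3 - 23*v^2/3 + 37*v/3 + 5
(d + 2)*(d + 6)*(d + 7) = d^3 + 15*d^2 + 68*d + 84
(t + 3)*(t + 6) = t^2 + 9*t + 18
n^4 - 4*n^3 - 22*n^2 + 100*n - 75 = (n - 5)*(n - 3)*(n - 1)*(n + 5)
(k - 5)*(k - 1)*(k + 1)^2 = k^4 - 4*k^3 - 6*k^2 + 4*k + 5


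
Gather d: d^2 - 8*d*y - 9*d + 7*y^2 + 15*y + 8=d^2 + d*(-8*y - 9) + 7*y^2 + 15*y + 8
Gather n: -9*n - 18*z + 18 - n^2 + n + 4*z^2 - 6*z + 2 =-n^2 - 8*n + 4*z^2 - 24*z + 20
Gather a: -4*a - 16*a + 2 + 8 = 10 - 20*a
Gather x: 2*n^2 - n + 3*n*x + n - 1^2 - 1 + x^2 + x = 2*n^2 + x^2 + x*(3*n + 1) - 2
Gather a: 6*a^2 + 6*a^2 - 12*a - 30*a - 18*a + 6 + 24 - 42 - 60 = 12*a^2 - 60*a - 72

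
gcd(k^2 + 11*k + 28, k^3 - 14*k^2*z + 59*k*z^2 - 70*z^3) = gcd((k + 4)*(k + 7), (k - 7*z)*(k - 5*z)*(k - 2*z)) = 1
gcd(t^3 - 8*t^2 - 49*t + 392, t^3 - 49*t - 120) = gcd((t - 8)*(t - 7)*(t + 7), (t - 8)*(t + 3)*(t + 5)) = t - 8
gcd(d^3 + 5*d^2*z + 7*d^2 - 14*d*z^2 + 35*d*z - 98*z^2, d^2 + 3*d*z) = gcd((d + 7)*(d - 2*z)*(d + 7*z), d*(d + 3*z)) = 1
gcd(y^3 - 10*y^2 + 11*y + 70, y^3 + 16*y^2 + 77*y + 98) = y + 2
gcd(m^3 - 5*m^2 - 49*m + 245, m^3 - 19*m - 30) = m - 5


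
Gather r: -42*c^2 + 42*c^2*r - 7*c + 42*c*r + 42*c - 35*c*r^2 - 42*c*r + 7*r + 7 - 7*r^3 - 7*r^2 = -42*c^2 + 35*c - 7*r^3 + r^2*(-35*c - 7) + r*(42*c^2 + 7) + 7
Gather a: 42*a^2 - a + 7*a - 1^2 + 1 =42*a^2 + 6*a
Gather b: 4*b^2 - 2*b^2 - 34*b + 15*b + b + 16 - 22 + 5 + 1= 2*b^2 - 18*b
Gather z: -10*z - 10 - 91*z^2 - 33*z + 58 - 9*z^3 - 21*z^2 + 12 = -9*z^3 - 112*z^2 - 43*z + 60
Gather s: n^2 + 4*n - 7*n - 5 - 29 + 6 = n^2 - 3*n - 28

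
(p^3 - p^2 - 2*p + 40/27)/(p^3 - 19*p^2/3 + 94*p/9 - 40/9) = (p + 4/3)/(p - 4)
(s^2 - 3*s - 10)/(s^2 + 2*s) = (s - 5)/s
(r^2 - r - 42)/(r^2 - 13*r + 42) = (r + 6)/(r - 6)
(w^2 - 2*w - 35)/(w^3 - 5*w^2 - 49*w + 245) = (w + 5)/(w^2 + 2*w - 35)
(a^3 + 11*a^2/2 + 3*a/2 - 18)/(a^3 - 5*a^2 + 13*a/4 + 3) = 2*(a^2 + 7*a + 12)/(2*a^2 - 7*a - 4)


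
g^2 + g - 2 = (g - 1)*(g + 2)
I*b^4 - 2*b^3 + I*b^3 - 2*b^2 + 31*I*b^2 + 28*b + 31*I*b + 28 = (b + 1)*(b - 4*I)*(b + 7*I)*(I*b + 1)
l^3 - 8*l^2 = l^2*(l - 8)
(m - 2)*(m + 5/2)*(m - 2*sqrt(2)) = m^3 - 2*sqrt(2)*m^2 + m^2/2 - 5*m - sqrt(2)*m + 10*sqrt(2)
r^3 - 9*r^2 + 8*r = r*(r - 8)*(r - 1)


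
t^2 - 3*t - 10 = (t - 5)*(t + 2)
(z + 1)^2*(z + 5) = z^3 + 7*z^2 + 11*z + 5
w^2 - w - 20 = (w - 5)*(w + 4)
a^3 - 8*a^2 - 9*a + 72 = (a - 8)*(a - 3)*(a + 3)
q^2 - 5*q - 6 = (q - 6)*(q + 1)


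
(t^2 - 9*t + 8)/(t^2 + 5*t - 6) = (t - 8)/(t + 6)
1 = 1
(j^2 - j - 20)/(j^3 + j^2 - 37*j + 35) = (j + 4)/(j^2 + 6*j - 7)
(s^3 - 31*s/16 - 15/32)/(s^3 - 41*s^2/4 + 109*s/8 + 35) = (8*s^2 - 10*s - 3)/(4*(2*s^2 - 23*s + 56))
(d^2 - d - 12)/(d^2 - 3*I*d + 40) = (d^2 - d - 12)/(d^2 - 3*I*d + 40)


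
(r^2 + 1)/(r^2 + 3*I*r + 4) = (r + I)/(r + 4*I)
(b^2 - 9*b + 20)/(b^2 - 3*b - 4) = (b - 5)/(b + 1)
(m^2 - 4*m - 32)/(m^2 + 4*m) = (m - 8)/m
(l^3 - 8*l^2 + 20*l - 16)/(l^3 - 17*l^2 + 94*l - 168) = (l^2 - 4*l + 4)/(l^2 - 13*l + 42)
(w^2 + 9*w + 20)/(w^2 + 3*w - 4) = (w + 5)/(w - 1)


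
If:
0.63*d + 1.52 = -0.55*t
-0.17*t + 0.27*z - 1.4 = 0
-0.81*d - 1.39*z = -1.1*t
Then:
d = -7.33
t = 5.64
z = 8.73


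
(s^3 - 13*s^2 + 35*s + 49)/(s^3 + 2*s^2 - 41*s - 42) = (s^2 - 14*s + 49)/(s^2 + s - 42)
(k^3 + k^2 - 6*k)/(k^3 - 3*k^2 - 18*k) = (k - 2)/(k - 6)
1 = 1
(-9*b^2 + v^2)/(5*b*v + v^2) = (-9*b^2 + v^2)/(v*(5*b + v))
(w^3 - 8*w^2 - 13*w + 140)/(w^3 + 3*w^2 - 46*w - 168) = (w - 5)/(w + 6)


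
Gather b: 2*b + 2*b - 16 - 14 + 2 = 4*b - 28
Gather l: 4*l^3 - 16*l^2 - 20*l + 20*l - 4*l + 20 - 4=4*l^3 - 16*l^2 - 4*l + 16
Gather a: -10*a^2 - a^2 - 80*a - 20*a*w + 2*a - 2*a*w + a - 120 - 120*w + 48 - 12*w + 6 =-11*a^2 + a*(-22*w - 77) - 132*w - 66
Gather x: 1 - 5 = -4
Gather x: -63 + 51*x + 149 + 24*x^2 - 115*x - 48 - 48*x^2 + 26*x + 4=-24*x^2 - 38*x + 42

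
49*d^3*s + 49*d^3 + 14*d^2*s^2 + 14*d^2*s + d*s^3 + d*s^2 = (7*d + s)^2*(d*s + d)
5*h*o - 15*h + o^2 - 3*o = (5*h + o)*(o - 3)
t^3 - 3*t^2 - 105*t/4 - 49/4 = (t - 7)*(t + 1/2)*(t + 7/2)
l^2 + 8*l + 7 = (l + 1)*(l + 7)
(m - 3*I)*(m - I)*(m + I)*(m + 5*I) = m^4 + 2*I*m^3 + 16*m^2 + 2*I*m + 15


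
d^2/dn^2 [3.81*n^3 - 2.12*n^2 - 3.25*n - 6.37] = 22.86*n - 4.24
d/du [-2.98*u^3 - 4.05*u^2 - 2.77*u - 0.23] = -8.94*u^2 - 8.1*u - 2.77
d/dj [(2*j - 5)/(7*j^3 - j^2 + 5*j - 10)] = (14*j^3 - 2*j^2 + 10*j - (2*j - 5)*(21*j^2 - 2*j + 5) - 20)/(7*j^3 - j^2 + 5*j - 10)^2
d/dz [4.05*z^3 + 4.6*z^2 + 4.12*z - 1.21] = 12.15*z^2 + 9.2*z + 4.12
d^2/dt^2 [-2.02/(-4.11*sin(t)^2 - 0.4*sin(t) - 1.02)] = (-136.488168*sin(t)^4 - 9.96264*sin(t)^3 + 238.282028*sin(t)^2 + 20.74944*sin(t) - 16.290088)/(4.11*sin(t)^2 + 0.4*sin(t) + 1.02)^3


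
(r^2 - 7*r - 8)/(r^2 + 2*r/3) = 3*(r^2 - 7*r - 8)/(r*(3*r + 2))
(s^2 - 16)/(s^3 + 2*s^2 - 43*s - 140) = (s - 4)/(s^2 - 2*s - 35)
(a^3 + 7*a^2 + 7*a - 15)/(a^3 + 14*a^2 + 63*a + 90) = (a - 1)/(a + 6)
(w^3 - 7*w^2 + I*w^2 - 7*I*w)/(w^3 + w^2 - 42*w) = (w^2 + w*(-7 + I) - 7*I)/(w^2 + w - 42)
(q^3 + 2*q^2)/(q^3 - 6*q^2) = (q + 2)/(q - 6)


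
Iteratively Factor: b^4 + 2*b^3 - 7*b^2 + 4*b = (b - 1)*(b^3 + 3*b^2 - 4*b) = (b - 1)*(b + 4)*(b^2 - b) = b*(b - 1)*(b + 4)*(b - 1)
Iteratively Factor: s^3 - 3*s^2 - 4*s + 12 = (s + 2)*(s^2 - 5*s + 6) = (s - 2)*(s + 2)*(s - 3)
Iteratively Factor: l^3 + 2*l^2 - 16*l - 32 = (l + 4)*(l^2 - 2*l - 8) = (l - 4)*(l + 4)*(l + 2)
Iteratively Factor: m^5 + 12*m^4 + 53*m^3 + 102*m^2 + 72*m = (m + 2)*(m^4 + 10*m^3 + 33*m^2 + 36*m) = (m + 2)*(m + 3)*(m^3 + 7*m^2 + 12*m) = (m + 2)*(m + 3)^2*(m^2 + 4*m) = m*(m + 2)*(m + 3)^2*(m + 4)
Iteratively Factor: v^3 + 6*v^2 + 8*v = (v + 4)*(v^2 + 2*v) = (v + 2)*(v + 4)*(v)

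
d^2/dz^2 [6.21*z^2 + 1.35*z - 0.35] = 12.4200000000000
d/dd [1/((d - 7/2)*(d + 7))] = 2*(-4*d - 7)/(4*d^4 + 28*d^3 - 147*d^2 - 686*d + 2401)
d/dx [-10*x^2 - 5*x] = -20*x - 5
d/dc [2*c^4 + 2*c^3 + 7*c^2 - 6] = 2*c*(4*c^2 + 3*c + 7)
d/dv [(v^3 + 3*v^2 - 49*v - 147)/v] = 2*v + 3 + 147/v^2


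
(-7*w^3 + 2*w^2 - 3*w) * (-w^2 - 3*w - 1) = 7*w^5 + 19*w^4 + 4*w^3 + 7*w^2 + 3*w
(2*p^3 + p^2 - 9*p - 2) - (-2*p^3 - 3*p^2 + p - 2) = 4*p^3 + 4*p^2 - 10*p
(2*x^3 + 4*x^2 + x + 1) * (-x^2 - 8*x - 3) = -2*x^5 - 20*x^4 - 39*x^3 - 21*x^2 - 11*x - 3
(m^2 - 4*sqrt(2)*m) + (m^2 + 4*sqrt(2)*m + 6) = 2*m^2 + 6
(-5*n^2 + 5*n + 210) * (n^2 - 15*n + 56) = -5*n^4 + 80*n^3 - 145*n^2 - 2870*n + 11760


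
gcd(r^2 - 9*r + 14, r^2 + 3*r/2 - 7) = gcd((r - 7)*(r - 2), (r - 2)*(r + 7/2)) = r - 2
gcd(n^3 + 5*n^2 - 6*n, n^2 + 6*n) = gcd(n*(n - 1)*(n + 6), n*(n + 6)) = n^2 + 6*n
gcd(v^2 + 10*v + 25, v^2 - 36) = 1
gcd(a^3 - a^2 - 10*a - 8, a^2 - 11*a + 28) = a - 4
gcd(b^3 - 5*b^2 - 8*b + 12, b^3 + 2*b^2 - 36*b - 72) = b^2 - 4*b - 12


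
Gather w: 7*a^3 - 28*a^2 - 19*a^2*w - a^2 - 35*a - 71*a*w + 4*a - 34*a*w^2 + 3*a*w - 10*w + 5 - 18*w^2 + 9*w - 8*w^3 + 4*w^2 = 7*a^3 - 29*a^2 - 31*a - 8*w^3 + w^2*(-34*a - 14) + w*(-19*a^2 - 68*a - 1) + 5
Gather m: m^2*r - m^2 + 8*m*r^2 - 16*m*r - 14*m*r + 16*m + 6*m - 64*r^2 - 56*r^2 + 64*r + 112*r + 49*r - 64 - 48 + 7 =m^2*(r - 1) + m*(8*r^2 - 30*r + 22) - 120*r^2 + 225*r - 105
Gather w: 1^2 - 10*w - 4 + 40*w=30*w - 3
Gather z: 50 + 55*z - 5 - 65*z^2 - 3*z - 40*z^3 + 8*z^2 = -40*z^3 - 57*z^2 + 52*z + 45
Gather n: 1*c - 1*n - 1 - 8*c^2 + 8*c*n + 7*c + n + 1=-8*c^2 + 8*c*n + 8*c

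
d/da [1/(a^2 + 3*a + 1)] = (-2*a - 3)/(a^2 + 3*a + 1)^2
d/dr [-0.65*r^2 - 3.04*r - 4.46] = -1.3*r - 3.04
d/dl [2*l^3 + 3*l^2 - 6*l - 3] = 6*l^2 + 6*l - 6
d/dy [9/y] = -9/y^2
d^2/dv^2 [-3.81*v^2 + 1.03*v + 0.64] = -7.62000000000000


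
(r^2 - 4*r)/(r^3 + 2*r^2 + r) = (r - 4)/(r^2 + 2*r + 1)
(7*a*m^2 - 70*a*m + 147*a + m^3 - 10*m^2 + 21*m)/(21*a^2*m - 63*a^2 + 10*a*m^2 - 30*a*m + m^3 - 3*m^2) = (m - 7)/(3*a + m)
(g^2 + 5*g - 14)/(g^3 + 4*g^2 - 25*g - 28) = (g - 2)/(g^2 - 3*g - 4)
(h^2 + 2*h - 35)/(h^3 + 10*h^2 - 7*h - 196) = (h - 5)/(h^2 + 3*h - 28)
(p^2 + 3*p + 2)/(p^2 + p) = (p + 2)/p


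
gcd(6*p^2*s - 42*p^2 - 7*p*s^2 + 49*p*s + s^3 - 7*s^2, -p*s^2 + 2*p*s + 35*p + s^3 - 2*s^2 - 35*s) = p*s - 7*p - s^2 + 7*s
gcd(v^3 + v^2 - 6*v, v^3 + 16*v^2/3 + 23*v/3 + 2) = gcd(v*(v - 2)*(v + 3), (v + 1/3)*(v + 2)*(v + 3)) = v + 3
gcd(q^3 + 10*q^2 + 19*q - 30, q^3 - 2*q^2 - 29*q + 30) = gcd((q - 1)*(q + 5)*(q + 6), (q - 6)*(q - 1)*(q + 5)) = q^2 + 4*q - 5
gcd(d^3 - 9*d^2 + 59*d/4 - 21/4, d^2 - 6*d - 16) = 1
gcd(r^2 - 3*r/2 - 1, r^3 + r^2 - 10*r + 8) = r - 2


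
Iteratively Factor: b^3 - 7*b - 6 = (b - 3)*(b^2 + 3*b + 2) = (b - 3)*(b + 2)*(b + 1)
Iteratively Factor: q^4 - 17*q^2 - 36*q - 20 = (q + 2)*(q^3 - 2*q^2 - 13*q - 10) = (q + 1)*(q + 2)*(q^2 - 3*q - 10) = (q - 5)*(q + 1)*(q + 2)*(q + 2)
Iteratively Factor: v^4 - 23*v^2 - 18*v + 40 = (v - 1)*(v^3 + v^2 - 22*v - 40) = (v - 1)*(v + 4)*(v^2 - 3*v - 10) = (v - 1)*(v + 2)*(v + 4)*(v - 5)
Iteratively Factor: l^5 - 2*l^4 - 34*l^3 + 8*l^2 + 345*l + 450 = (l - 5)*(l^4 + 3*l^3 - 19*l^2 - 87*l - 90) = (l - 5)*(l + 2)*(l^3 + l^2 - 21*l - 45) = (l - 5)*(l + 2)*(l + 3)*(l^2 - 2*l - 15) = (l - 5)^2*(l + 2)*(l + 3)*(l + 3)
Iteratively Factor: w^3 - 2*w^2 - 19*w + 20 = (w - 1)*(w^2 - w - 20) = (w - 5)*(w - 1)*(w + 4)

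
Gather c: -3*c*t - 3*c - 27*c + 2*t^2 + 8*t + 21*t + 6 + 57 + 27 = c*(-3*t - 30) + 2*t^2 + 29*t + 90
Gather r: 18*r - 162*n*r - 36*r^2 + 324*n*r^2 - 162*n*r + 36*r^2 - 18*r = 324*n*r^2 - 324*n*r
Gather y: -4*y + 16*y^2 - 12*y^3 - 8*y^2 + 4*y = -12*y^3 + 8*y^2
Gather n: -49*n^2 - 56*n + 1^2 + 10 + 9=-49*n^2 - 56*n + 20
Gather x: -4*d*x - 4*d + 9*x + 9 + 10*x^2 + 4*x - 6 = -4*d + 10*x^2 + x*(13 - 4*d) + 3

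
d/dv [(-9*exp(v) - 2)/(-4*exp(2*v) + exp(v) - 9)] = (-(8*exp(v) - 1)*(9*exp(v) + 2) + 36*exp(2*v) - 9*exp(v) + 81)*exp(v)/(4*exp(2*v) - exp(v) + 9)^2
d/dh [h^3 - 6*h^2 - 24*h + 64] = 3*h^2 - 12*h - 24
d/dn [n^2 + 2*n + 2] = 2*n + 2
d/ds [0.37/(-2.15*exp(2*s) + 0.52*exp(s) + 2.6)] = (1.591*exp(s) - 0.1924)*exp(s)/(-2.15*exp(2*s) + 0.52*exp(s) + 2.6)^2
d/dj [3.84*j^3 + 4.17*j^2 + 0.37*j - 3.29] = 11.52*j^2 + 8.34*j + 0.37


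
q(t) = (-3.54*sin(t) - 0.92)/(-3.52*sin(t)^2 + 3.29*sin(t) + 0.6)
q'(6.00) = 4.73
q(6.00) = -0.12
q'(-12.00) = -2.84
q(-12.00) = -2.09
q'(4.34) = 0.05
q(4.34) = -0.43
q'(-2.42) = 0.02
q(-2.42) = -0.46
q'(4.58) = 0.02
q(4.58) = -0.42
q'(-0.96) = -0.06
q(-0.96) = -0.44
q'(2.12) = 10.00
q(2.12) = -4.66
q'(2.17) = 8.69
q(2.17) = -4.19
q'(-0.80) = -0.05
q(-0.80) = -0.45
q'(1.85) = 17.84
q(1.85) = -8.48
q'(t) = (7.04*sin(t)*cos(t) - 3.29*cos(t))*(-3.54*sin(t) - 0.92)/(-3.52*sin(t)^2 + 3.29*sin(t) + 0.6)^2 - 3.54*cos(t)/(-3.52*sin(t)^2 + 3.29*sin(t) + 0.6) = (-12.4608*sin(t)^2 - 6.4768*sin(t) + 0.9028)*cos(t)/(12.3904*sin(t)^4 - 23.1616*sin(t)^3 + 6.6001*sin(t)^2 + 3.948*sin(t) + 0.36)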